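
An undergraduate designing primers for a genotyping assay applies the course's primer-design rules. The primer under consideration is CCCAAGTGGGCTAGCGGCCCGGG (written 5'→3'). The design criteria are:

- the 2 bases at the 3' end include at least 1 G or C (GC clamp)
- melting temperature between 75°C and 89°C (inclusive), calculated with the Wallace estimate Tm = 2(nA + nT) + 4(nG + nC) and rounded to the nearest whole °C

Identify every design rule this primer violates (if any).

Meets all criteria.

Base counts: A=3, T=2, G=10, C=8 (length 23).
GC clamp: 3' end GG has 2 G/C ✓
Tm: Tm = 2·5 + 4·18 = 82°C ✓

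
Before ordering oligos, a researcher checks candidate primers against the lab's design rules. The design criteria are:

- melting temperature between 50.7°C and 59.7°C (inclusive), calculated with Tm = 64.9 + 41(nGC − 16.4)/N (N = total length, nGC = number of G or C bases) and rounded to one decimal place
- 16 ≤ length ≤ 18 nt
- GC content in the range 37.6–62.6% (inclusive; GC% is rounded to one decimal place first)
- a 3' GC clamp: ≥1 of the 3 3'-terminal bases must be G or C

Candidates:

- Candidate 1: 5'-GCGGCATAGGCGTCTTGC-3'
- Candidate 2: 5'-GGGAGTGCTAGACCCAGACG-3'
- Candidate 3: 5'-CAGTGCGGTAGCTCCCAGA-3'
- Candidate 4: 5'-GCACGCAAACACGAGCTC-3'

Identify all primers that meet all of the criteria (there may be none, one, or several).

Candidate 4 only.

Candidate 1 (18 nt, A=2 T=4 G=7 C=5): Tm = 64.9 + 41·(12 − 16.4)/18 = 54.9°C ✓; length 18 ✓; GC 12/18 = 66.7%, outside 37.6–62.6% ✗; 3' end TGC has 2 G/C ✓ — fails.
Candidate 2 (20 nt, A=5 T=2 G=8 C=5): Tm = 64.9 + 41·(13 − 16.4)/20 = 57.9°C ✓; length 20, outside 16–18 ✗; GC 13/20 = 65.0%, outside 37.6–62.6% ✗; 3' end ACG has 2 G/C ✓ — fails.
Candidate 3 (19 nt, A=4 T=3 G=6 C=6): Tm = 64.9 + 41·(12 − 16.4)/19 = 55.4°C ✓; length 19, outside 16–18 ✗; GC 12/19 = 63.2%, outside 37.6–62.6% ✗; 3' end AGA has 1 G/C ✓ — fails.
Candidate 4 (18 nt, A=6 T=1 G=4 C=7): Tm = 64.9 + 41·(11 − 16.4)/18 = 52.6°C ✓; length 18 ✓; GC 11/18 = 61.1% ✓; 3' end CTC has 2 G/C ✓ — passes.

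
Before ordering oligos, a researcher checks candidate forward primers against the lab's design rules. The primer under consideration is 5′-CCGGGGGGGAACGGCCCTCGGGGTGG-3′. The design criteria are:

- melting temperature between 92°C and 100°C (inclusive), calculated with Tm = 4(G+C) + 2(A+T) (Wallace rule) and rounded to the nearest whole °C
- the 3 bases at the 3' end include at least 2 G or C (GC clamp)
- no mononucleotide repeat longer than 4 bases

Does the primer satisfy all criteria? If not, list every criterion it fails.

Fails: homopolymer run.

Base counts: A=2, T=2, G=15, C=7 (length 26).
Tm: Tm = 2·4 + 4·22 = 96°C ✓
GC clamp: 3' end TGG has 2 G/C ✓
homopolymer run: longest run = 7, exceeds 4 ✗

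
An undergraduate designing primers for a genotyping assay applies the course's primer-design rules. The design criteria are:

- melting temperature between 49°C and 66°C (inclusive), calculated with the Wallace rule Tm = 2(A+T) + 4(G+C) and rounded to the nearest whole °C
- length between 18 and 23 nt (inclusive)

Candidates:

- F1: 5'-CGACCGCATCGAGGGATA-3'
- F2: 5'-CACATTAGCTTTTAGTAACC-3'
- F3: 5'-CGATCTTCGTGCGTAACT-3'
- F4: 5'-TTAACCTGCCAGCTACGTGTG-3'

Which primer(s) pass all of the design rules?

F1, F2, F3 and F4.

F1 (18 nt, A=5 T=2 G=6 C=5): Tm = 2·7 + 4·11 = 58°C ✓; length 18 ✓ — passes.
F2 (20 nt, A=6 T=7 G=2 C=5): Tm = 2·13 + 4·7 = 54°C ✓; length 20 ✓ — passes.
F3 (18 nt, A=3 T=6 G=4 C=5): Tm = 2·9 + 4·9 = 54°C ✓; length 18 ✓ — passes.
F4 (21 nt, A=4 T=6 G=5 C=6): Tm = 2·10 + 4·11 = 64°C ✓; length 21 ✓ — passes.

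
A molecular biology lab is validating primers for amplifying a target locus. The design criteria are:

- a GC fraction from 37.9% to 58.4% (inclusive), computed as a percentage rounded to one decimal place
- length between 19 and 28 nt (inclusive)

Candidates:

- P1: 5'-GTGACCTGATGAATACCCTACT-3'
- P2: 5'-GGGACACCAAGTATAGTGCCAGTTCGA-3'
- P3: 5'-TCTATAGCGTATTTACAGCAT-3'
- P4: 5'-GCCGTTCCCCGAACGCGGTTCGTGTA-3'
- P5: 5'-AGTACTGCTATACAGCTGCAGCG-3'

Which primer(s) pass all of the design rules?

P1, P2 and P5.

P1 (22 nt, A=6 T=6 G=4 C=6): GC 10/22 = 45.5% ✓; length 22 ✓ — passes.
P2 (27 nt, A=8 T=5 G=8 C=6): GC 14/27 = 51.9% ✓; length 27 ✓ — passes.
P3 (21 nt, A=6 T=8 G=3 C=4): GC 7/21 = 33.3%, outside 37.9–58.4% ✗; length 21 ✓ — fails.
P4 (26 nt, A=3 T=6 G=8 C=9): GC 17/26 = 65.4%, outside 37.9–58.4% ✗; length 26 ✓ — fails.
P5 (23 nt, A=6 T=5 G=6 C=6): GC 12/23 = 52.2% ✓; length 23 ✓ — passes.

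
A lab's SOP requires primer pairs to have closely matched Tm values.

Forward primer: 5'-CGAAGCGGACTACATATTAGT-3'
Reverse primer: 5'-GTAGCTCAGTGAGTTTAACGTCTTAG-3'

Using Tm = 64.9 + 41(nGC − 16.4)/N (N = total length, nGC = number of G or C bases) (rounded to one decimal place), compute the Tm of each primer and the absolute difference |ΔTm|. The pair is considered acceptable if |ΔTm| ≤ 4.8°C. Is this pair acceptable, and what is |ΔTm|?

Forward: G+C = 9, N = 21 → Tm = 64.9 + 41·(9 − 16.4)/21 = 50.5°C.
Reverse: G+C = 11, N = 26 → Tm = 64.9 + 41·(11 − 16.4)/26 = 56.4°C.
|ΔTm| = |50.5 − 56.4| = 5.9°C, > 4.8°C.

|ΔTm| = 5.9°C; the pair is not acceptable.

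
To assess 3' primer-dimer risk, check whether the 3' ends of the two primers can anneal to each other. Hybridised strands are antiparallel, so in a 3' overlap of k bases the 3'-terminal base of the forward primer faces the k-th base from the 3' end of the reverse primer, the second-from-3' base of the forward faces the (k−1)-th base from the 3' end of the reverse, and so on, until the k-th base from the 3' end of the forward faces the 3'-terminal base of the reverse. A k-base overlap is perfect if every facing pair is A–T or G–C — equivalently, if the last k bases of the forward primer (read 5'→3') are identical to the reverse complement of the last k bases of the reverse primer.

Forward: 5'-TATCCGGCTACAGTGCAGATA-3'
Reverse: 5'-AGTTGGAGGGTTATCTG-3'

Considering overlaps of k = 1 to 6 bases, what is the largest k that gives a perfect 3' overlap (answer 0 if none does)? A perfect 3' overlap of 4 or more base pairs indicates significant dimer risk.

Longest perfect overlap: 6 complementary base pairs; significant dimer risk (threshold 4).

Last 6 bases (5'→3') — forward …CAGATA, reverse …TATCTG.
Reverse complement of the reverse primer's last 6 bases: CAGATA; its first k bases are the reverse complement of the reverse primer's last k bases, so a perfect k-base overlap needs the forward primer's last k bases to equal them.
Comparing (forward last k vs required): k=1: A vs C ✗; k=2: TA vs CA ✗; k=3: ATA vs CAG ✗; k=4: GATA vs CAGA ✗; k=5: AGATA vs CAGAT ✗; k=6: CAGATA vs CAGATA ✓.
Only k = 6 is perfect, so the longest perfect 3' overlap is 6.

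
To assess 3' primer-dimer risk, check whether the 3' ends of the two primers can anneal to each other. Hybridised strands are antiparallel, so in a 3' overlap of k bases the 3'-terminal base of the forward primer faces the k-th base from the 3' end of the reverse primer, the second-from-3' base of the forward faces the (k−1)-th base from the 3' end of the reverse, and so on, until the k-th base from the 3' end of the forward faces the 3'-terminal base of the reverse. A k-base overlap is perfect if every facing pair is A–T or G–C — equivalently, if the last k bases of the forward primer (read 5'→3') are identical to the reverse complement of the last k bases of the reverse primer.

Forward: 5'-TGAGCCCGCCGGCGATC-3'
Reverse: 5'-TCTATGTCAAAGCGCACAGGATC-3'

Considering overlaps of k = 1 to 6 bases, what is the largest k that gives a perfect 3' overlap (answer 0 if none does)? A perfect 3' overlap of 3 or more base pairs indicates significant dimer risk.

Longest perfect overlap: 4 complementary base pairs; significant dimer risk (threshold 3).

Last 6 bases (5'→3') — forward …GCGATC, reverse …AGGATC.
Reverse complement of the reverse primer's last 6 bases: GATCCT; its first k bases are the reverse complement of the reverse primer's last k bases, so a perfect k-base overlap needs the forward primer's last k bases to equal them.
Comparing (forward last k vs required): k=1: C vs G ✗; k=2: TC vs GA ✗; k=3: ATC vs GAT ✗; k=4: GATC vs GATC ✓; k=5: CGATC vs GATCC ✗; k=6: GCGATC vs GATCCT ✗.
Only k = 4 is perfect, so the longest perfect 3' overlap is 4.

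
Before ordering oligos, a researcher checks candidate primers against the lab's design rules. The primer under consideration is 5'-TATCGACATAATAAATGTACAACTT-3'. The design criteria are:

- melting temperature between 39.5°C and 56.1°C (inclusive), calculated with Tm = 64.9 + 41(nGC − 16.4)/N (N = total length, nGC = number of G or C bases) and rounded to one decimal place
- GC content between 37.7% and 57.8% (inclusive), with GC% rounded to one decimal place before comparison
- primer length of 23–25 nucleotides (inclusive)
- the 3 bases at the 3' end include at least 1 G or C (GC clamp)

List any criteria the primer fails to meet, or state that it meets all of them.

Base counts: A=11, T=8, G=2, C=4 (length 25).
Tm: Tm = 64.9 + 41·(6 − 16.4)/25 = 47.8°C ✓
GC content: GC 6/25 = 24.0%, outside 37.7–57.8% ✗
length: length 25 ✓
GC clamp: 3' end CTT has 1 G/C ✓

Fails: GC content.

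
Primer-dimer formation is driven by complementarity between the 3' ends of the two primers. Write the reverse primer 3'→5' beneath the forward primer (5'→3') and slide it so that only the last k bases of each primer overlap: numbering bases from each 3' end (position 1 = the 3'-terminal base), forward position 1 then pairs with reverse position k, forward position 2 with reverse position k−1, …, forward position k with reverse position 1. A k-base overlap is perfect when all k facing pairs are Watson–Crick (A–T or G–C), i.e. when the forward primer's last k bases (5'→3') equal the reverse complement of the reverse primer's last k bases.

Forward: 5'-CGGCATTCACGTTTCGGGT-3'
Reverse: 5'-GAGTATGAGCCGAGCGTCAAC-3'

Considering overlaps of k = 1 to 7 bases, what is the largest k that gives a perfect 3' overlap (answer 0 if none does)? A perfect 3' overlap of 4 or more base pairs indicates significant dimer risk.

Last 7 bases (5'→3') — forward …TTCGGGT, reverse …CGTCAAC.
Reverse complement of the reverse primer's last 7 bases: GTTGACG; its first k bases are the reverse complement of the reverse primer's last k bases, so a perfect k-base overlap needs the forward primer's last k bases to equal them.
Comparing (forward last k vs required): k=1: T vs G ✗; k=2: GT vs GT ✓; k=3: GGT vs GTT ✗; k=4: GGGT vs GTTG ✗; k=5: CGGGT vs GTTGA ✗; k=6: TCGGGT vs GTTGAC ✗; k=7: TTCGGGT vs GTTGACG ✗.
Only k = 2 is perfect, so the longest perfect 3' overlap is 2.

Longest perfect overlap: 2 complementary base pairs; below the dimer-risk threshold (threshold 4).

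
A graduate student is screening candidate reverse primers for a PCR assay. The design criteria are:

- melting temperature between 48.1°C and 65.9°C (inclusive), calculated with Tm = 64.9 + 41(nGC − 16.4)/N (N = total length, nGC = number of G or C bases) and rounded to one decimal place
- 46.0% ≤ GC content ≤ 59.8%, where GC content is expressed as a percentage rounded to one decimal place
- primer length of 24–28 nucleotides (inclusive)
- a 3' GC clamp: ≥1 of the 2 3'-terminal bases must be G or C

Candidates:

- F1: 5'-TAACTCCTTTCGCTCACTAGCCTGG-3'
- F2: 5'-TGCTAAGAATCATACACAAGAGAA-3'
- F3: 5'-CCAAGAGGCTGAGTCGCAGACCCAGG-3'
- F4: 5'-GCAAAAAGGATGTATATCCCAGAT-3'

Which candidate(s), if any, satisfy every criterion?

F1 (25 nt, A=4 T=8 G=4 C=9): Tm = 64.9 + 41·(13 − 16.4)/25 = 59.3°C ✓; GC 13/25 = 52.0% ✓; length 25 ✓; 3' end GG has 2 G/C ✓ — passes.
F2 (24 nt, A=12 T=4 G=4 C=4): Tm = 64.9 + 41·(8 − 16.4)/24 = 50.6°C ✓; GC 8/24 = 33.3%, outside 46.0–59.8% ✗; length 24 ✓; 3' end AA has 0 G/C, need ≥1 ✗ — fails.
F3 (26 nt, A=7 T=2 G=9 C=8): Tm = 64.9 + 41·(17 − 16.4)/26 = 65.8°C ✓; GC 17/26 = 65.4%, outside 46.0–59.8% ✗; length 26 ✓; 3' end GG has 2 G/C ✓ — fails.
F4 (24 nt, A=10 T=5 G=5 C=4): Tm = 64.9 + 41·(9 − 16.4)/24 = 52.3°C ✓; GC 9/24 = 37.5%, outside 46.0–59.8% ✗; length 24 ✓; 3' end AT has 0 G/C, need ≥1 ✗ — fails.

F1 only.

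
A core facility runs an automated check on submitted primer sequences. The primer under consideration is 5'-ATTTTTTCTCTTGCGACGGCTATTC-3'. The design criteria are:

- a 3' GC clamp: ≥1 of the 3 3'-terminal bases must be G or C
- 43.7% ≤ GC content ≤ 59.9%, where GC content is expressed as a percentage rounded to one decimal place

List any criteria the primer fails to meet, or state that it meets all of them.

Base counts: A=3, T=12, G=4, C=6 (length 25).
GC clamp: 3' end TTC has 1 G/C ✓
GC content: GC 10/25 = 40.0%, outside 43.7–59.9% ✗

Fails: GC content.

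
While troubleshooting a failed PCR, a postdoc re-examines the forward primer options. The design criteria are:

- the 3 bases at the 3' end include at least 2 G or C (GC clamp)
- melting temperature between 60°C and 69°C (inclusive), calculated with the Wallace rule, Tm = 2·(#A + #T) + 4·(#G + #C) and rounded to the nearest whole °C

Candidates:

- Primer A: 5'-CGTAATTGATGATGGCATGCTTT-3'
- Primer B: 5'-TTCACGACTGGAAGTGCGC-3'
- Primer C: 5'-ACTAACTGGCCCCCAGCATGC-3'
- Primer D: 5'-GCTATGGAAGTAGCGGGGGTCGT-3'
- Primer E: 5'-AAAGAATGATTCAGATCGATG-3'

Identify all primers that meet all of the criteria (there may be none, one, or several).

Primer A (23 nt, A=5 T=9 G=6 C=3): 3' end TTT has 0 G/C, need ≥2 ✗; Tm = 2·14 + 4·9 = 64°C ✓ — fails.
Primer B (19 nt, A=4 T=4 G=6 C=5): 3' end CGC has 3 G/C ✓; Tm = 2·8 + 4·11 = 60°C ✓ — passes.
Primer C (21 nt, A=5 T=3 G=4 C=9): 3' end TGC has 2 G/C ✓; Tm = 2·8 + 4·13 = 68°C ✓ — passes.
Primer D (23 nt, A=4 T=5 G=11 C=3): 3' end CGT has 2 G/C ✓; Tm = 2·9 + 4·14 = 74°C, outside 60–69°C ✗ — fails.
Primer E (21 nt, A=9 T=5 G=5 C=2): 3' end ATG has 1 G/C, need ≥2 ✗; Tm = 2·14 + 4·7 = 56°C, outside 60–69°C ✗ — fails.

Primer B and Primer C.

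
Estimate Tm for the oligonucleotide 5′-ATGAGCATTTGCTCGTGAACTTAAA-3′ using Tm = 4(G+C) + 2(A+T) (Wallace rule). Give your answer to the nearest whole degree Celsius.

Base counts: A=8, T=8, G=5, C=4 (length 25).
Tm = 2·(8+8) + 4·(5+4) = 2·16 + 4·9 = 32 + 36 = 68°C.

68°C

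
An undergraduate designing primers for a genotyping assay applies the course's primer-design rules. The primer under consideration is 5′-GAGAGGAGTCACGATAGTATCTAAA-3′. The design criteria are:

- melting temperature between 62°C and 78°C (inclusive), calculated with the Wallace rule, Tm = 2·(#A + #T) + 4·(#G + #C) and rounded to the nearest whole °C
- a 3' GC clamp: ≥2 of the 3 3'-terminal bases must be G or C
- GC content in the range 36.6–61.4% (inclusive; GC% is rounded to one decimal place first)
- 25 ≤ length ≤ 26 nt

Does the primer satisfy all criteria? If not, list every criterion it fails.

Fails: GC clamp.

Base counts: A=10, T=5, G=7, C=3 (length 25).
Tm: Tm = 2·15 + 4·10 = 70°C ✓
GC clamp: 3' end AAA has 0 G/C, need ≥2 ✗
GC content: GC 10/25 = 40.0% ✓
length: length 25 ✓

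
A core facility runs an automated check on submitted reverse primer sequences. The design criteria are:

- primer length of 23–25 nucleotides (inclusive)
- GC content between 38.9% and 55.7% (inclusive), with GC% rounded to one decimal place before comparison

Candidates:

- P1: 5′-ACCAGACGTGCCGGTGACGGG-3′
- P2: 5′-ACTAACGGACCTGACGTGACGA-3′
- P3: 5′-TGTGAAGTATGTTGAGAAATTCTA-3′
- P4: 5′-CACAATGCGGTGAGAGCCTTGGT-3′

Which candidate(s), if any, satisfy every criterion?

P1 (21 nt, A=4 T=2 G=9 C=6): length 21, outside 23–25 ✗; GC 15/21 = 71.4%, outside 38.9–55.7% ✗ — fails.
P2 (22 nt, A=7 T=3 G=6 C=6): length 22, outside 23–25 ✗; GC 12/22 = 54.5% ✓ — fails.
P3 (24 nt, A=8 T=9 G=6 C=1): length 24 ✓; GC 7/24 = 29.2%, outside 38.9–55.7% ✗ — fails.
P4 (23 nt, A=5 T=5 G=8 C=5): length 23 ✓; GC 13/23 = 56.5%, outside 38.9–55.7% ✗ — fails.

None of the candidates satisfy all criteria.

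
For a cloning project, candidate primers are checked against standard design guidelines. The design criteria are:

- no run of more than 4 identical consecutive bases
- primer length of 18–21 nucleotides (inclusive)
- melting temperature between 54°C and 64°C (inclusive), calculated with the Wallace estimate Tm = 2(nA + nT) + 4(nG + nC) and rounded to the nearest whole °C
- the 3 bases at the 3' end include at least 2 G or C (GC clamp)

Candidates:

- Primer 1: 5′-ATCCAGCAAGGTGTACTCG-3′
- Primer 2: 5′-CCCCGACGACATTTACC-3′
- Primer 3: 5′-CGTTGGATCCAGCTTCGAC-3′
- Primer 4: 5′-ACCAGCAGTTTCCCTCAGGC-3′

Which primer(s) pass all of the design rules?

Primer 1 (19 nt, A=5 T=4 G=5 C=5): longest run = 2 ✓; length 19 ✓; Tm = 2·9 + 4·10 = 58°C ✓; 3' end TCG has 2 G/C ✓ — passes.
Primer 2 (17 nt, A=4 T=3 G=2 C=8): longest run = 4 ✓; length 17, outside 18–21 ✗; Tm = 2·7 + 4·10 = 54°C ✓; 3' end ACC has 2 G/C ✓ — fails.
Primer 3 (19 nt, A=3 T=5 G=5 C=6): longest run = 2 ✓; length 19 ✓; Tm = 2·8 + 4·11 = 60°C ✓; 3' end GAC has 2 G/C ✓ — passes.
Primer 4 (20 nt, A=4 T=4 G=4 C=8): longest run = 3 ✓; length 20 ✓; Tm = 2·8 + 4·12 = 64°C ✓; 3' end GGC has 3 G/C ✓ — passes.

Primer 1, Primer 3 and Primer 4.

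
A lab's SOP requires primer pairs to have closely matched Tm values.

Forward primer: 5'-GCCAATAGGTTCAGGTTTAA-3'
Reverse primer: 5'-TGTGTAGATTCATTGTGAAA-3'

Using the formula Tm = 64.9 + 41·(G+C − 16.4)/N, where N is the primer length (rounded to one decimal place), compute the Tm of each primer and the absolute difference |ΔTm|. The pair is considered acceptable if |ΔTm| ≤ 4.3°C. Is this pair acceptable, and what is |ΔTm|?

|ΔTm| = 4.1°C; the pair is acceptable.

Forward: G+C = 8, N = 20 → Tm = 64.9 + 41·(8 − 16.4)/20 = 47.7°C.
Reverse: G+C = 6, N = 20 → Tm = 64.9 + 41·(6 − 16.4)/20 = 43.6°C.
|ΔTm| = |47.7 − 43.6| = 4.1°C, ≤ 4.3°C.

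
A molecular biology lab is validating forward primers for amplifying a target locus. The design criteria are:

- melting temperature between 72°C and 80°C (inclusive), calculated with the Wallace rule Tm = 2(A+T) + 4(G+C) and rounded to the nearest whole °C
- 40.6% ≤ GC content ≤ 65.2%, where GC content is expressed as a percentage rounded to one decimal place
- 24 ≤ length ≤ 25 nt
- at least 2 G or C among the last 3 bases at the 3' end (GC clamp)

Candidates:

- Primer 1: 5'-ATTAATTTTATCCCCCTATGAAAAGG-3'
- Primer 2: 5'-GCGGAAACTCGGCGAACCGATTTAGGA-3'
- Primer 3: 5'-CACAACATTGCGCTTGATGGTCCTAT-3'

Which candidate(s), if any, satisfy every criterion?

Primer 1 (26 nt, A=9 T=9 G=3 C=5): Tm = 2·18 + 4·8 = 68°C, outside 72–80°C ✗; GC 8/26 = 30.8%, outside 40.6–65.2% ✗; length 26, outside 24–25 ✗; 3' end AGG has 2 G/C ✓ — fails.
Primer 2 (27 nt, A=8 T=4 G=9 C=6): Tm = 2·12 + 4·15 = 84°C, outside 72–80°C ✗; GC 15/27 = 55.6% ✓; length 27, outside 24–25 ✗; 3' end GGA has 2 G/C ✓ — fails.
Primer 3 (26 nt, A=6 T=8 G=5 C=7): Tm = 2·14 + 4·12 = 76°C ✓; GC 12/26 = 46.2% ✓; length 26, outside 24–25 ✗; 3' end TAT has 0 G/C, need ≥2 ✗ — fails.

None of the candidates satisfy all criteria.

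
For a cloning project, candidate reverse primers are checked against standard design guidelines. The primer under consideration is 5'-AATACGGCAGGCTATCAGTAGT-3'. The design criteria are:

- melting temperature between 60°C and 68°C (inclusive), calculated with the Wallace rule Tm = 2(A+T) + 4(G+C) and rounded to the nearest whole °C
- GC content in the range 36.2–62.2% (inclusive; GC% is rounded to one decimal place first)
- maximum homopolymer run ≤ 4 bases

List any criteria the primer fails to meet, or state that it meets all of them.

Base counts: A=7, T=5, G=6, C=4 (length 22).
Tm: Tm = 2·12 + 4·10 = 64°C ✓
GC content: GC 10/22 = 45.5% ✓
homopolymer run: longest run = 2 ✓

Meets all criteria.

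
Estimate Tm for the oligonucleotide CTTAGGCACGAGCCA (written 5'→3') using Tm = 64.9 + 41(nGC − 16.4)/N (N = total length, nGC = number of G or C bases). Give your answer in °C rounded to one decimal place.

44.7°C

Base counts: A=4, T=2, G=4, C=5; G+C = 9, N = 15.
Tm = 64.9 + 41·(9 − 16.4)/15 = 64.9 + -303.40/15 = 44.7°C.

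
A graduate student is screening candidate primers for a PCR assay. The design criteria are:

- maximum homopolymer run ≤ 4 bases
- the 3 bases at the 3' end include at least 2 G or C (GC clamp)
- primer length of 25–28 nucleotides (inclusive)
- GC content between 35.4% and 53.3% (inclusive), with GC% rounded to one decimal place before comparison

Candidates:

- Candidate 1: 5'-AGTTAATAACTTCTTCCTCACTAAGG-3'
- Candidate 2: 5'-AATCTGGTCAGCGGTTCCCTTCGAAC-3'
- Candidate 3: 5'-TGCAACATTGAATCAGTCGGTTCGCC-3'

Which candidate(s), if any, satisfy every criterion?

Candidate 3 only.

Candidate 1 (26 nt, A=8 T=9 G=3 C=6): longest run = 2 ✓; 3' end AGG has 2 G/C ✓; length 26 ✓; GC 9/26 = 34.6%, outside 35.4–53.3% ✗ — fails.
Candidate 2 (26 nt, A=5 T=7 G=6 C=8): longest run = 3 ✓; 3' end AAC has 1 G/C, need ≥2 ✗; length 26 ✓; GC 14/26 = 53.8%, outside 35.4–53.3% ✗ — fails.
Candidate 3 (26 nt, A=6 T=7 G=6 C=7): longest run = 2 ✓; 3' end GCC has 3 G/C ✓; length 26 ✓; GC 13/26 = 50.0% ✓ — passes.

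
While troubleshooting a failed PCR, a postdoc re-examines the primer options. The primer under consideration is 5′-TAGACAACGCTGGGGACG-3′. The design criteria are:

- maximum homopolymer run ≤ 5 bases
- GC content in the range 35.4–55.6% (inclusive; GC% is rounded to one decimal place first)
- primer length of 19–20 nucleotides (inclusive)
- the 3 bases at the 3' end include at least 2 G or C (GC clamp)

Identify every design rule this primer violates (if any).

Fails: GC content, length.

Base counts: A=5, T=2, G=7, C=4 (length 18).
homopolymer run: longest run = 4 ✓
GC content: GC 11/18 = 61.1%, outside 35.4–55.6% ✗
length: length 18, outside 19–20 ✗
GC clamp: 3' end ACG has 2 G/C ✓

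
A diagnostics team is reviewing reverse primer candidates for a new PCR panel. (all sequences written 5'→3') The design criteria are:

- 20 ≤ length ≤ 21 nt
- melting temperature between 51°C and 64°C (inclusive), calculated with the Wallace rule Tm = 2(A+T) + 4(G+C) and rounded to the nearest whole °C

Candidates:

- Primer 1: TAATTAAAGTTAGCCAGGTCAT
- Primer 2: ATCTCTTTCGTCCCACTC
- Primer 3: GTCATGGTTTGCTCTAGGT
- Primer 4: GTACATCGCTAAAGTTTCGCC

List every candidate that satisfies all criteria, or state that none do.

Primer 4 only.

Primer 1 (22 nt, A=8 T=7 G=4 C=3): length 22, outside 20–21 ✗; Tm = 2·15 + 4·7 = 58°C ✓ — fails.
Primer 2 (18 nt, A=2 T=7 G=1 C=8): length 18, outside 20–21 ✗; Tm = 2·9 + 4·9 = 54°C ✓ — fails.
Primer 3 (19 nt, A=2 T=8 G=6 C=3): length 19, outside 20–21 ✗; Tm = 2·10 + 4·9 = 56°C ✓ — fails.
Primer 4 (21 nt, A=5 T=6 G=4 C=6): length 21 ✓; Tm = 2·11 + 4·10 = 62°C ✓ — passes.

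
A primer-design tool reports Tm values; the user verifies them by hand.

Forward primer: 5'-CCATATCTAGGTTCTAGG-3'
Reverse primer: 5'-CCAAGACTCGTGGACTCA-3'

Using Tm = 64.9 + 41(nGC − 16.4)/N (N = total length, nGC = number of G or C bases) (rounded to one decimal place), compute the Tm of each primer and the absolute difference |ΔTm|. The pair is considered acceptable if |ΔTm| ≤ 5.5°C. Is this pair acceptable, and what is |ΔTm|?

Forward: G+C = 8, N = 18 → Tm = 64.9 + 41·(8 − 16.4)/18 = 45.8°C.
Reverse: G+C = 10, N = 18 → Tm = 64.9 + 41·(10 − 16.4)/18 = 50.3°C.
|ΔTm| = |45.8 − 50.3| = 4.5°C, ≤ 5.5°C.

|ΔTm| = 4.5°C; the pair is acceptable.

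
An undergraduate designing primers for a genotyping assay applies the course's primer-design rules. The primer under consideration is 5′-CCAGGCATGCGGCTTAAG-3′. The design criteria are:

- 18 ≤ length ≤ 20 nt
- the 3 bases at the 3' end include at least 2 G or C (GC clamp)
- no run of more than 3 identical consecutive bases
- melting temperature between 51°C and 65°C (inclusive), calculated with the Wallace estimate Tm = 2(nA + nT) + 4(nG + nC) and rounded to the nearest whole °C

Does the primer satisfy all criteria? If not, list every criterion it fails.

Fails: GC clamp.

Base counts: A=4, T=3, G=6, C=5 (length 18).
length: length 18 ✓
GC clamp: 3' end AAG has 1 G/C, need ≥2 ✗
homopolymer run: longest run = 2 ✓
Tm: Tm = 2·7 + 4·11 = 58°C ✓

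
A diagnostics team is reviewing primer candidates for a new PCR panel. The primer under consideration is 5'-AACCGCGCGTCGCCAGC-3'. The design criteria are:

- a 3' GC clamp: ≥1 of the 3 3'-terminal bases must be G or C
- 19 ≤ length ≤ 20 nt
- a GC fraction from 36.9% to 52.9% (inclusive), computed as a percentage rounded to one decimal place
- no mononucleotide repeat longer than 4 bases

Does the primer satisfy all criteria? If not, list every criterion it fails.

Base counts: A=3, T=1, G=5, C=8 (length 17).
GC clamp: 3' end AGC has 2 G/C ✓
length: length 17, outside 19–20 ✗
GC content: GC 13/17 = 76.5%, outside 36.9–52.9% ✗
homopolymer run: longest run = 2 ✓

Fails: length, GC content.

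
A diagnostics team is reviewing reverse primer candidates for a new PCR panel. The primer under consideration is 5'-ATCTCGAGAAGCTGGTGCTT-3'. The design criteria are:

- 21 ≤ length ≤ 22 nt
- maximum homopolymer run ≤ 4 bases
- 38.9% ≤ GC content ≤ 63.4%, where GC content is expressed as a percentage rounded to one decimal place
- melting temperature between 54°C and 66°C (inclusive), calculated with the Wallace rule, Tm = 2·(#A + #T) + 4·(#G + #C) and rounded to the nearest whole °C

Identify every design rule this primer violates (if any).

Fails: length.

Base counts: A=4, T=6, G=6, C=4 (length 20).
length: length 20, outside 21–22 ✗
homopolymer run: longest run = 2 ✓
GC content: GC 10/20 = 50.0% ✓
Tm: Tm = 2·10 + 4·10 = 60°C ✓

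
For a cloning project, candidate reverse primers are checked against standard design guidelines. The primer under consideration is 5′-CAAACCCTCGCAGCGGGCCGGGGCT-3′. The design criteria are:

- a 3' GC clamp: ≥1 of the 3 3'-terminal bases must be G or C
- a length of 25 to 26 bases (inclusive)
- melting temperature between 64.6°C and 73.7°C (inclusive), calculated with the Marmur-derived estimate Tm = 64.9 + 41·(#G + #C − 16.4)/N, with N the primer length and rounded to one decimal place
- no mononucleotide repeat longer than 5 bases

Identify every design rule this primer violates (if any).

Base counts: A=4, T=2, G=9, C=10 (length 25).
GC clamp: 3' end GCT has 2 G/C ✓
length: length 25 ✓
Tm: Tm = 64.9 + 41·(19 − 16.4)/25 = 69.2°C ✓
homopolymer run: longest run = 4 ✓

Meets all criteria.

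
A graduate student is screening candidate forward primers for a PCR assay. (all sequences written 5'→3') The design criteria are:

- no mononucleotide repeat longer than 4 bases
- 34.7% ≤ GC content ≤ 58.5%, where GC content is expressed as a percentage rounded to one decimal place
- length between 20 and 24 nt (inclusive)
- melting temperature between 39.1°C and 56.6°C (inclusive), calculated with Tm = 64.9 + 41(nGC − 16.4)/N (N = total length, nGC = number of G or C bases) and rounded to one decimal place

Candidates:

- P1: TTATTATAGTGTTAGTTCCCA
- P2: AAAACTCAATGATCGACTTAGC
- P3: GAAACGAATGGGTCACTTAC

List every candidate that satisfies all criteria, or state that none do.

P1 (21 nt, A=5 T=10 G=3 C=3): longest run = 3 ✓; GC 6/21 = 28.6%, outside 34.7–58.5% ✗; length 21 ✓; Tm = 64.9 + 41·(6 − 16.4)/21 = 44.6°C ✓ — fails.
P2 (22 nt, A=9 T=5 G=3 C=5): longest run = 4 ✓; GC 8/22 = 36.4% ✓; length 22 ✓; Tm = 64.9 + 41·(8 − 16.4)/22 = 49.2°C ✓ — passes.
P3 (20 nt, A=7 T=4 G=5 C=4): longest run = 3 ✓; GC 9/20 = 45.0% ✓; length 20 ✓; Tm = 64.9 + 41·(9 − 16.4)/20 = 49.7°C ✓ — passes.

P2 and P3.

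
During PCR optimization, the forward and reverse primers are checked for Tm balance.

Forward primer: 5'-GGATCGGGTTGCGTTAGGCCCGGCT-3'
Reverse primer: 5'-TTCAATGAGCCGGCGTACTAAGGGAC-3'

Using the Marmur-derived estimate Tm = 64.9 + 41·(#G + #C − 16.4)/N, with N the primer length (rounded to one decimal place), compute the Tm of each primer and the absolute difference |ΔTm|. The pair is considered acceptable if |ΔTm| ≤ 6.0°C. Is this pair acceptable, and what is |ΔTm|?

Forward: G+C = 17, N = 25 → Tm = 64.9 + 41·(17 − 16.4)/25 = 65.9°C.
Reverse: G+C = 14, N = 26 → Tm = 64.9 + 41·(14 − 16.4)/26 = 61.1°C.
|ΔTm| = |65.9 − 61.1| = 4.8°C, ≤ 6.0°C.

|ΔTm| = 4.8°C; the pair is acceptable.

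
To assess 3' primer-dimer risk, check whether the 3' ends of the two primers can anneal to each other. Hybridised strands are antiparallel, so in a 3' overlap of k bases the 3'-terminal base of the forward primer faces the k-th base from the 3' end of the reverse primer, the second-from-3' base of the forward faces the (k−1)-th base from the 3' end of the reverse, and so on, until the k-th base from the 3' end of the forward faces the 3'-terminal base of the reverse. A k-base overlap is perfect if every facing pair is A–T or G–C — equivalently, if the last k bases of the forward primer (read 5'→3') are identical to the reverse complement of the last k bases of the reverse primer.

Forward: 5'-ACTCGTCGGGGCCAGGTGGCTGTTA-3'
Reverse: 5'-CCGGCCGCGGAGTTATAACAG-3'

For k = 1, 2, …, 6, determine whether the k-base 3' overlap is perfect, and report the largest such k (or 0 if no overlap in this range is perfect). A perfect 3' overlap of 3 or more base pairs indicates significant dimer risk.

Last 6 bases (5'→3') — forward …CTGTTA, reverse …TAACAG.
Reverse complement of the reverse primer's last 6 bases: CTGTTA; its first k bases are the reverse complement of the reverse primer's last k bases, so a perfect k-base overlap needs the forward primer's last k bases to equal them.
Comparing (forward last k vs required): k=1: A vs C ✗; k=2: TA vs CT ✗; k=3: TTA vs CTG ✗; k=4: GTTA vs CTGT ✗; k=5: TGTTA vs CTGTT ✗; k=6: CTGTTA vs CTGTTA ✓.
Only k = 6 is perfect, so the longest perfect 3' overlap is 6.

Longest perfect overlap: 6 complementary base pairs; significant dimer risk (threshold 3).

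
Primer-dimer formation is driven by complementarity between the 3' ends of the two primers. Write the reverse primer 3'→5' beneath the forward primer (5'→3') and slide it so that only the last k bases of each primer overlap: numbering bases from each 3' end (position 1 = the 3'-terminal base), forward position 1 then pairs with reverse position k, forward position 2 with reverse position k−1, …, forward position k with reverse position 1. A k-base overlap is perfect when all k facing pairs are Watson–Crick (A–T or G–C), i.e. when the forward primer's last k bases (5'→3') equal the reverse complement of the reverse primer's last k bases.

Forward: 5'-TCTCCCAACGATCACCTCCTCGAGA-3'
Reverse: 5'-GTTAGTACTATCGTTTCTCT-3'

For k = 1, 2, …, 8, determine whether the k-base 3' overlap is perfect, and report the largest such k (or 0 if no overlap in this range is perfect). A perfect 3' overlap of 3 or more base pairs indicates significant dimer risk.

Last 8 bases (5'→3') — forward …CCTCGAGA, reverse …GTTTCTCT.
Reverse complement of the reverse primer's last 8 bases: AGAGAAAC; its first k bases are the reverse complement of the reverse primer's last k bases, so a perfect k-base overlap needs the forward primer's last k bases to equal them.
Comparing (forward last k vs required): k=1: A vs A ✓; k=2: GA vs AG ✗; k=3: AGA vs AGA ✓; k=4: GAGA vs AGAG ✗; k=5: CGAGA vs AGAGA ✗; k=6: TCGAGA vs AGAGAA ✗; k=7: CTCGAGA vs AGAGAAA ✗; k=8: CCTCGAGA vs AGAGAAAC ✗.
Perfect overlaps at k = 1, 3; the largest is 3.

Longest perfect overlap: 3 complementary base pairs; significant dimer risk (threshold 3).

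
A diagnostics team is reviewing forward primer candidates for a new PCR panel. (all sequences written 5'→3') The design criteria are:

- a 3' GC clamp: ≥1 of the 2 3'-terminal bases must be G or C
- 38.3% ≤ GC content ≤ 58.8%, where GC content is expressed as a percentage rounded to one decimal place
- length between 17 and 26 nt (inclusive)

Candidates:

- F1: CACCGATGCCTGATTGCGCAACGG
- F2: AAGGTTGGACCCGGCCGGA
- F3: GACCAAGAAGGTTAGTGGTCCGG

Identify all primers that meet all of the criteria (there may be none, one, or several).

F1 (24 nt, A=5 T=4 G=7 C=8): 3' end GG has 2 G/C ✓; GC 15/24 = 62.5%, outside 38.3–58.8% ✗; length 24 ✓ — fails.
F2 (19 nt, A=4 T=2 G=8 C=5): 3' end GA has 1 G/C ✓; GC 13/19 = 68.4%, outside 38.3–58.8% ✗; length 19 ✓ — fails.
F3 (23 nt, A=6 T=4 G=9 C=4): 3' end GG has 2 G/C ✓; GC 13/23 = 56.5% ✓; length 23 ✓ — passes.

F3 only.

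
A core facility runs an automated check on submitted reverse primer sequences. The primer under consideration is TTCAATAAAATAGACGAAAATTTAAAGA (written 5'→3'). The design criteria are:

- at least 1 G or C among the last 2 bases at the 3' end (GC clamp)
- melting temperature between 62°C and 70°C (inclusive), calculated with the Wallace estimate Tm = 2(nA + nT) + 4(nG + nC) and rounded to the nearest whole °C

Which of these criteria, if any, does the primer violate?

Meets all criteria.

Base counts: A=16, T=7, G=3, C=2 (length 28).
GC clamp: 3' end GA has 1 G/C ✓
Tm: Tm = 2·23 + 4·5 = 66°C ✓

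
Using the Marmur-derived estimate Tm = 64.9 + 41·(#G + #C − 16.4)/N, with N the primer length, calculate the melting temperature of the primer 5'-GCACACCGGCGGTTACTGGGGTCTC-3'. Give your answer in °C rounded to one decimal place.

65.9°C

Base counts: A=3, T=5, G=9, C=8; G+C = 17, N = 25.
Tm = 64.9 + 41·(17 − 16.4)/25 = 64.9 + 24.60/25 = 65.9°C.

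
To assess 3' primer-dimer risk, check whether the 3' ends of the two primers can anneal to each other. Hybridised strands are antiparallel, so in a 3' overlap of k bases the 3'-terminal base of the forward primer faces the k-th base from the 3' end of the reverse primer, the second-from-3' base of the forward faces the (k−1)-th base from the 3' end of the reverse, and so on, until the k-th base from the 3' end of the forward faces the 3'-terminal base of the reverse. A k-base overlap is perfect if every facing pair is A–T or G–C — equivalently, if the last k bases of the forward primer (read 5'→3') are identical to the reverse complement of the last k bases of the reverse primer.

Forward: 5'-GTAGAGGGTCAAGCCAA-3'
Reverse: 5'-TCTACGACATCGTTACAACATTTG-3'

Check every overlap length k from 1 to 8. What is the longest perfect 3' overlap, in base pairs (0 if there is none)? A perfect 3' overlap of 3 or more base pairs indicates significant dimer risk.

Last 8 bases (5'→3') — forward …CAAGCCAA, reverse …AACATTTG.
Reverse complement of the reverse primer's last 8 bases: CAAATGTT; its first k bases are the reverse complement of the reverse primer's last k bases, so a perfect k-base overlap needs the forward primer's last k bases to equal them.
Comparing (forward last k vs required): k=1: A vs C ✗; k=2: AA vs CA ✗; k=3: CAA vs CAA ✓; k=4: CCAA vs CAAA ✗; k=5: GCCAA vs CAAAT ✗; k=6: AGCCAA vs CAAATG ✗; k=7: AAGCCAA vs CAAATGT ✗; k=8: CAAGCCAA vs CAAATGTT ✗.
Only k = 3 is perfect, so the longest perfect 3' overlap is 3.

Longest perfect overlap: 3 complementary base pairs; significant dimer risk (threshold 3).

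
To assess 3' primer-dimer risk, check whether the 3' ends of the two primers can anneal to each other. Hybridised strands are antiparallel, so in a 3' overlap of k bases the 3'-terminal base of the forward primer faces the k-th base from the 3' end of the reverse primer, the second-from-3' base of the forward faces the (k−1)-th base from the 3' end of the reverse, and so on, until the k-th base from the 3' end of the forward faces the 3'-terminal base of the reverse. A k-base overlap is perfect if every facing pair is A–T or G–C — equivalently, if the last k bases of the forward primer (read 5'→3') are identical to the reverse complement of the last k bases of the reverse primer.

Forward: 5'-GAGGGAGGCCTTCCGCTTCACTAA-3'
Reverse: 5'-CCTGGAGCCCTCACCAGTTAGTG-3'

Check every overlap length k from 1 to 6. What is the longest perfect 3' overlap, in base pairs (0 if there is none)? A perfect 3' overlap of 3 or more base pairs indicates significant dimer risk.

Last 6 bases (5'→3') — forward …CACTAA, reverse …TTAGTG.
Reverse complement of the reverse primer's last 6 bases: CACTAA; its first k bases are the reverse complement of the reverse primer's last k bases, so a perfect k-base overlap needs the forward primer's last k bases to equal them.
Comparing (forward last k vs required): k=1: A vs C ✗; k=2: AA vs CA ✗; k=3: TAA vs CAC ✗; k=4: CTAA vs CACT ✗; k=5: ACTAA vs CACTA ✗; k=6: CACTAA vs CACTAA ✓.
Only k = 6 is perfect, so the longest perfect 3' overlap is 6.

Longest perfect overlap: 6 complementary base pairs; significant dimer risk (threshold 3).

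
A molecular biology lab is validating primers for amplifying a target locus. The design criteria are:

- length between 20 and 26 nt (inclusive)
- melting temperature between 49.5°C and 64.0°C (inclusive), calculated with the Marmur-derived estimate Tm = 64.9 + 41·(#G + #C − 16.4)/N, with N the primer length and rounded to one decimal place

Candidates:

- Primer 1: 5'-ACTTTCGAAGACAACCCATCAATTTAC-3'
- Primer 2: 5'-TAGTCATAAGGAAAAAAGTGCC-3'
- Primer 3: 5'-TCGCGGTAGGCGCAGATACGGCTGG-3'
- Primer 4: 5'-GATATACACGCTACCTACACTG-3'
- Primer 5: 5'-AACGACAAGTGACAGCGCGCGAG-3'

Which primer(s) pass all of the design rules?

Primer 1 (27 nt, A=10 T=7 G=2 C=8): length 27, outside 20–26 ✗; Tm = 64.9 + 41·(10 − 16.4)/27 = 55.2°C ✓ — fails.
Primer 2 (22 nt, A=10 T=4 G=5 C=3): length 22 ✓; Tm = 64.9 + 41·(8 − 16.4)/22 = 49.2°C, outside 49.5–64.0°C ✗ — fails.
Primer 3 (25 nt, A=4 T=4 G=11 C=6): length 25 ✓; Tm = 64.9 + 41·(17 − 16.4)/25 = 65.9°C, outside 49.5–64.0°C ✗ — fails.
Primer 4 (22 nt, A=7 T=5 G=3 C=7): length 22 ✓; Tm = 64.9 + 41·(10 − 16.4)/22 = 53.0°C ✓ — passes.
Primer 5 (23 nt, A=8 T=1 G=8 C=6): length 23 ✓; Tm = 64.9 + 41·(14 − 16.4)/23 = 60.6°C ✓ — passes.

Primer 4 and Primer 5.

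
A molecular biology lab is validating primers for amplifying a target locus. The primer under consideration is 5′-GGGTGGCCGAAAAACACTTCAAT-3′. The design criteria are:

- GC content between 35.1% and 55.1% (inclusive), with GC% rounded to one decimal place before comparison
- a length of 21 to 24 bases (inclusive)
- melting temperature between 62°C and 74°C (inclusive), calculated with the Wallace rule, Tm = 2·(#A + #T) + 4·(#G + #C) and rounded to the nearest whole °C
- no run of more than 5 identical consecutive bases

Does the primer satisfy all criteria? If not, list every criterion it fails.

Base counts: A=8, T=4, G=6, C=5 (length 23).
GC content: GC 11/23 = 47.8% ✓
length: length 23 ✓
Tm: Tm = 2·12 + 4·11 = 68°C ✓
homopolymer run: longest run = 5 ✓

Meets all criteria.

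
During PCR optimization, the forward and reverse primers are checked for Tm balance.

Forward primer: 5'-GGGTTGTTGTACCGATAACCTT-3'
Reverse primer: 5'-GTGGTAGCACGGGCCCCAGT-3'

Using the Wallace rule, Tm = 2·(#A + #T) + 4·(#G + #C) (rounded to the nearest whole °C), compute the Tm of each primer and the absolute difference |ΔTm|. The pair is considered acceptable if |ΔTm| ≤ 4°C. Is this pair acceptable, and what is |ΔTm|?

Forward: A=4 T=8 G=6 C=4 → Tm = 2·12 + 4·10 = 64°C.
Reverse: A=3 T=3 G=8 C=6 → Tm = 2·6 + 4·14 = 68°C.
|ΔTm| = |64 − 68| = 4°C, ≤ 4°C.

|ΔTm| = 4°C; the pair is acceptable.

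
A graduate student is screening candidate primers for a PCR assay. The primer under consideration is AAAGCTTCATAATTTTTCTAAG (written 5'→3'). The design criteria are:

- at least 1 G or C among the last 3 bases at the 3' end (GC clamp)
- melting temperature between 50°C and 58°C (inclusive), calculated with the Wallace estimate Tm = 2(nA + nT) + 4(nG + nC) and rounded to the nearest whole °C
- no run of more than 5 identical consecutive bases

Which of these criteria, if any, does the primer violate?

Meets all criteria.

Base counts: A=8, T=9, G=2, C=3 (length 22).
GC clamp: 3' end AAG has 1 G/C ✓
Tm: Tm = 2·17 + 4·5 = 54°C ✓
homopolymer run: longest run = 5 ✓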